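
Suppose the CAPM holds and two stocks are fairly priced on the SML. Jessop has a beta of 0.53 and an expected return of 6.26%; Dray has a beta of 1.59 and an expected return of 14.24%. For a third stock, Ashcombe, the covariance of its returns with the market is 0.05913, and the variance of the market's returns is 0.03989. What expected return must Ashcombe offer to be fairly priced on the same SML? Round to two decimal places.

MRP = (14.24% − 6.26%) / (1.59 − 0.53) = 7.5283%
R_f = 6.26% − 0.53 × 7.5283% = 2.2700%
β_Ashcombe = Cov / Var(R_m) = 0.05913 / 0.03989 = 1.4823
E(R_Ashcombe) = R_f + β × MRP = 2.2700% + 1.4823 × 7.5283% = 13.43%

13.43%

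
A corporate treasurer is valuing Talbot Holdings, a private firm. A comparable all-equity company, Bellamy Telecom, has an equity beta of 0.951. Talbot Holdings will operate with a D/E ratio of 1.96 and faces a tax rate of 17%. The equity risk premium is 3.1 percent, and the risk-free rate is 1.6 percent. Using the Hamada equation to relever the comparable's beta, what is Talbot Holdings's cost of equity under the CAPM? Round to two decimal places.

β_L = β_U × [1 + (1 − t)(D/E)] = 0.951 × [1 + (1 − 0.17) × 1.96]
    = 0.951 × [1 + 0.83 × 1.96] = 0.951 × 2.6268 = 2.4981
E(R) = R_f + β_L × MRP = 1.6% + 2.4981 × 3.1% = 9.34%

9.34%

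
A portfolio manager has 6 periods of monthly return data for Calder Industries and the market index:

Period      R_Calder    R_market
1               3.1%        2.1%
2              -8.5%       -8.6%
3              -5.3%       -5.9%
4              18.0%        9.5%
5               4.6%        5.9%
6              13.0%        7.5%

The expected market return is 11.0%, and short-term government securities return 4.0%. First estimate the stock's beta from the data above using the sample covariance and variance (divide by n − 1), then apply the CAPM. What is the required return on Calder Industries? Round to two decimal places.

13.20%

Mean R_i = (3.1 − 8.5 − 5.3 + 18.0 + 4.6 + 13.0) / 6 = 4.1500%
Mean R_m = (2.1 − 8.6 − 5.9 + 9.5 + 5.9 + 7.5) / 6 = 1.7500%
Σ(R_i − R̄_i)(R_m − R̄_m) = 362.9450  ⇒  Cov = 362.9450 / 5 = 72.5890
Σ(R_m − R̄_m)² = 276.1150  ⇒  Var(R_m) = 276.1150 / 5 = 55.2230
β = Cov / Var(R_m) = 72.5890 / 55.2230 = 1.3145
MRP = 11.0% − 4.0% = 7.00%
E(R) = R_f + β × MRP = 4.0% + 1.3145 × 7.0% = 13.20%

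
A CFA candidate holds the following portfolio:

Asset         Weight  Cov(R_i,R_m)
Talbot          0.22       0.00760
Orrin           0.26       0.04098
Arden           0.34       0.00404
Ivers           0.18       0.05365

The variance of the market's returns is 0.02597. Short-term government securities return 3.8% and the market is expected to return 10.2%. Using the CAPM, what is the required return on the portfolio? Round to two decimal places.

β_Talbot = 0.00760 / 0.02597 = 0.2926
β_Orrin = 0.04098 / 0.02597 = 1.5780
β_Arden = 0.00404 / 0.02597 = 0.1556
β_Ivers = 0.05365 / 0.02597 = 2.0658
β_P = Σ w_i β_i = 0.22×0.2926 + 0.26×1.5780 + 0.34×0.1556 + 0.18×2.0658 = 0.8994
MRP = 10.2% − 3.8% = 6.40%
E(R_P) = R_f + β_P × MRP = 3.8% + 0.8994 × 6.4% = 9.56%

9.56%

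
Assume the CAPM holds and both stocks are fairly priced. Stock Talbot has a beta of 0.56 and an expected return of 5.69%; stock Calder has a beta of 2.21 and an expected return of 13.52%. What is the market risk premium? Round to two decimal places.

Both satisfy E(R) = R_f + β·MRP, so the slope of the SML is
MRP = (13.52% − 5.69%) / (2.21 − 0.56) = 7.83% / 1.65 = 4.7455%

4.75%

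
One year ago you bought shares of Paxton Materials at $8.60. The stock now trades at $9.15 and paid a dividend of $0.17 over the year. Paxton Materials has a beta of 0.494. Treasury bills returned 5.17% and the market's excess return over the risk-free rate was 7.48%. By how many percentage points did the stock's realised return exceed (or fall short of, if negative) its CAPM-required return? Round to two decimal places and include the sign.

-0.49%

Realised HPR = (P1 + D1 − P0) / P0 = (9.15 + 0.17 − 8.60) / 8.60 = 0.72 / 8.60 = 8.3721%
CAPM required = R_f + β·MRP = 5.17% + 0.494 × 7.48% = 8.86512%
α = realised − required = 8.3721% − 8.86512% = -0.49%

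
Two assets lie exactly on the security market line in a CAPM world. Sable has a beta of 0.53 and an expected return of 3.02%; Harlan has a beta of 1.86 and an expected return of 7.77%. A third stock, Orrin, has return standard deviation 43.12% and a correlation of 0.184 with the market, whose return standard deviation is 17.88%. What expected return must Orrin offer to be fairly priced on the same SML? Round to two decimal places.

MRP = (7.77% − 3.02%) / (1.86 − 0.53) = 3.5714%
R_f = 3.02% − 0.53 × 3.5714% = 1.1272%
β_Orrin = ρ·σ_i/σ_m = 0.184 × 43.12 / 17.88 = 0.4437
E(R_Orrin) = R_f + β × MRP = 1.1272% + 0.4437 × 3.5714% = 2.71%

2.71%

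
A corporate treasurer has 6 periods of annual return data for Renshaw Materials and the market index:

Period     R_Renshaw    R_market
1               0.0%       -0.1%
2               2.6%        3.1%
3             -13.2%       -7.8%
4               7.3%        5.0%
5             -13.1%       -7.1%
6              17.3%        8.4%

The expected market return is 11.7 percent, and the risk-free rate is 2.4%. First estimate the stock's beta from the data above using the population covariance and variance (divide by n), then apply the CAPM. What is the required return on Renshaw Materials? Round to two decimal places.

19.00%

Mean R_i = (0.0 + 2.6 − 13.2 + 7.3 − 13.1 + 17.3) / 6 = 0.1500%
Mean R_m = (-0.1 + 3.1 − 7.8 + 5.0 − 7.1 + 8.4) / 6 = 0.2500%
Σ(R_i − R̄_i)(R_m − R̄_m) = 385.6250  ⇒  Cov = 385.6250 / 6 = 64.2708
Σ(R_m − R̄_m)² = 216.0550  ⇒  Var(R_m) = 216.0550 / 6 = 36.0092
β = Cov / Var(R_m) = 64.2708 / 36.0092 = 1.7848
MRP = 11.7% − 2.4% = 9.30%
E(R) = R_f + β × MRP = 2.4% + 1.7848 × 9.3% = 19.00%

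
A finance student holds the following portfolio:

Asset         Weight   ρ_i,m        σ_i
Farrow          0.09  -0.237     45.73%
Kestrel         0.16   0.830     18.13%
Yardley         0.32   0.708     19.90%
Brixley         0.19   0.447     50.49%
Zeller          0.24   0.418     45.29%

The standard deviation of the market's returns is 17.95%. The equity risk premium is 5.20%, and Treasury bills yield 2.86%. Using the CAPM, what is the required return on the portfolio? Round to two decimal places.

β_Farrow = -0.237 × 45.73% / 17.95% = -0.6038
β_Kestrel = 0.830 × 18.13% / 17.95% = 0.8383
β_Yardley = 0.708 × 19.90% / 17.95% = 0.7849
β_Brixley = 0.447 × 50.49% / 17.95% = 1.2573
β_Zeller = 0.418 × 45.29% / 17.95% = 1.0547
β_P = Σ w_i β_i = 0.09×-0.6038 + 0.16×0.8383 + 0.32×0.7849 + 0.19×1.2573 + 0.24×1.0547 = 0.8230
E(R_P) = R_f + β_P × MRP = 2.86% + 0.8230 × 5.20% = 7.14%

7.14%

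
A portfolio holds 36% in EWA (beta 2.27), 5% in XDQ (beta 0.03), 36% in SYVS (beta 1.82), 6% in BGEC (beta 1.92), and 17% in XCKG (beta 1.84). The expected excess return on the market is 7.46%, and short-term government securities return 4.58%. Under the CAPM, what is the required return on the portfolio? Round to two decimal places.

β_P = Σ w_i β_i = 0.36×2.27 + 0.05×0.03 + 0.36×1.82 + 0.06×1.92 + 0.17×1.84 = 1.9019
E(R_P) = R_f + β_P × MRP = 4.58% + 1.9019 × 7.46% = 18.77%

18.77%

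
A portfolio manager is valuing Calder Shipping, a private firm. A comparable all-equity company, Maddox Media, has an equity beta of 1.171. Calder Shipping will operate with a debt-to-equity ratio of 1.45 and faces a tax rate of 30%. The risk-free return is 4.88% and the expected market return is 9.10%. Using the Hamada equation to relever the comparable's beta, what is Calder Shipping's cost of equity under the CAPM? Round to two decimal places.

14.84%

β_L = β_U × [1 + (1 − t)(D/E)] = 1.171 × [1 + (1 − 0.30) × 1.45]
    = 1.171 × [1 + 0.70 × 1.45] = 1.171 × 2.0150 = 2.3596
MRP = 9.10% − 4.88% = 4.22%
E(R) = R_f + β_L × MRP = 4.88% + 2.3596 × 4.22% = 14.84%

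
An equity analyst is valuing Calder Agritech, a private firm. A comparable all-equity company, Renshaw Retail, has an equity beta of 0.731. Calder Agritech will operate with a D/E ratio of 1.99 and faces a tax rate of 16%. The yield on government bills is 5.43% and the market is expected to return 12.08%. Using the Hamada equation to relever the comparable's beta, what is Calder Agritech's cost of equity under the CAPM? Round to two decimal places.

β_L = β_U × [1 + (1 − t)(D/E)] = 0.731 × [1 + (1 − 0.16) × 1.99]
    = 0.731 × [1 + 0.84 × 1.99] = 0.731 × 2.6716 = 1.9529
MRP = 12.08% − 5.43% = 6.65%
E(R) = R_f + β_L × MRP = 5.43% + 1.9529 × 6.65% = 18.42%

18.42%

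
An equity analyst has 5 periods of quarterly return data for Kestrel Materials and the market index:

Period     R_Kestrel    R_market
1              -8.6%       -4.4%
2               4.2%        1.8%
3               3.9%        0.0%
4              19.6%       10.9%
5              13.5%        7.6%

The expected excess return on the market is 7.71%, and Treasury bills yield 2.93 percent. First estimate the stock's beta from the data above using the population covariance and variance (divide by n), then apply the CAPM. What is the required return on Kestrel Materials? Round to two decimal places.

16.31%

Mean R_i = (-8.6 + 4.2 + 3.9 + 19.6 + 13.5) / 5 = 6.5200%
Mean R_m = (-4.4 + 1.8 + 0.0 + 10.9 + 7.6) / 5 = 3.1800%
Σ(R_i − R̄_i)(R_m − R̄_m) = 257.9720  ⇒  Cov = 257.9720 / 5 = 51.5944
Σ(R_m − R̄_m)² = 148.6080  ⇒  Var(R_m) = 148.6080 / 5 = 29.7216
β = Cov / Var(R_m) = 51.5944 / 29.7216 = 1.7359
E(R) = R_f + β × MRP = 2.93% + 1.7359 × 7.71% = 16.31%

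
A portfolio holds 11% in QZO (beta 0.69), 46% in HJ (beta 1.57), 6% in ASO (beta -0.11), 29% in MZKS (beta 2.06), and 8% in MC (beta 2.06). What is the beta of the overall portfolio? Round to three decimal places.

β_P = Σ w_i β_i = 0.11×0.69 + 0.46×1.57 + 0.06×-0.11 + 0.29×2.06 + 0.08×2.06 = 1.5537

1.554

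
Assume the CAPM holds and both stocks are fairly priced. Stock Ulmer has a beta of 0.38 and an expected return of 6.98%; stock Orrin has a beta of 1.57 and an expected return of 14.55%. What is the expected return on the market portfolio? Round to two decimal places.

10.92%

Both satisfy E(R) = R_f + β·MRP, so the slope of the SML is
MRP = (14.55% − 6.98%) / (1.57 − 0.38) = 7.57% / 1.19 = 6.3613%
R_f = E(R_Ulmer) − β_Ulmer·MRP = 6.98% − 0.38 × 6.3613% = 4.5627%
E(R_m) = R_f + MRP = 4.5627% + 6.3613% = 10.92%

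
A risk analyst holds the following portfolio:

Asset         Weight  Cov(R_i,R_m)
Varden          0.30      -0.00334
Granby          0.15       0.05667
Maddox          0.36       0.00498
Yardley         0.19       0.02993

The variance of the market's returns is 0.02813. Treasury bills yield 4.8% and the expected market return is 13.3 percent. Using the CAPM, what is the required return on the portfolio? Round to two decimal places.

9.33%

β_Varden = -0.00334 / 0.02813 = -0.1187
β_Granby = 0.05667 / 0.02813 = 2.0146
β_Maddox = 0.00498 / 0.02813 = 0.1770
β_Yardley = 0.02993 / 0.02813 = 1.0640
β_P = Σ w_i β_i = 0.30×-0.1187 + 0.15×2.0146 + 0.36×0.1770 + 0.19×1.0640 = 0.5325
MRP = 13.3% − 4.8% = 8.50%
E(R_P) = R_f + β_P × MRP = 4.8% + 0.5325 × 8.5% = 9.33%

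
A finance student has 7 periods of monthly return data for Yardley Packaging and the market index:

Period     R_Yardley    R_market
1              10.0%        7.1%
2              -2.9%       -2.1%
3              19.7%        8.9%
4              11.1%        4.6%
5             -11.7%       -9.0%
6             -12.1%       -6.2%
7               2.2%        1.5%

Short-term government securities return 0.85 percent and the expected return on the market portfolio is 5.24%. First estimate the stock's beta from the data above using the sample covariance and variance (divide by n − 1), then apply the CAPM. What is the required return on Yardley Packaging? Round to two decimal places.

Mean R_i = (10.0 − 2.9 + 19.7 + 11.1 − 11.7 − 12.1 + 2.2) / 7 = 2.3286%
Mean R_m = (7.1 − 2.1 + 8.9 + 4.6 − 9.0 − 6.2 + 1.5) / 7 = 0.6857%
Σ(R_i − R̄_i)(R_m − R̄_m) = 475.9229  ⇒  Cov = 475.9229 / 6 = 79.3205
Σ(R_m − R̄_m)² = 273.5886  ⇒  Var(R_m) = 273.5886 / 6 = 45.5981
β = Cov / Var(R_m) = 79.3205 / 45.5981 = 1.7396
MRP = 5.24% − 0.85% = 4.39%
E(R) = R_f + β × MRP = 0.85% + 1.7396 × 4.39% = 8.49%

8.49%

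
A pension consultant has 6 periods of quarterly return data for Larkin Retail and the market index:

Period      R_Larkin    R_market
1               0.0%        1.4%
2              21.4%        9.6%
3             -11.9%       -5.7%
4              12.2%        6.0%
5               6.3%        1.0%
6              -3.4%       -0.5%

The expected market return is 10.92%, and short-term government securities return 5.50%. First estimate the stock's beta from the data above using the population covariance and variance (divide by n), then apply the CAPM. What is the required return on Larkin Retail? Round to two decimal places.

17.30%

Mean R_i = (0.0 + 21.4 − 11.9 + 12.2 + 6.3 − 3.4) / 6 = 4.1000%
Mean R_m = (1.4 + 9.6 − 5.7 + 6.0 + 1.0 − 0.5) / 6 = 1.9667%
Σ(R_i − R̄_i)(R_m − R̄_m) = 306.0900  ⇒  Cov = 306.0900 / 6 = 51.0150
Σ(R_m − R̄_m)² = 140.6533  ⇒  Var(R_m) = 140.6533 / 6 = 23.4422
β = Cov / Var(R_m) = 51.0150 / 23.4422 = 2.1762
MRP = 10.92% − 5.50% = 5.42%
E(R) = R_f + β × MRP = 5.50% + 2.1762 × 5.42% = 17.30%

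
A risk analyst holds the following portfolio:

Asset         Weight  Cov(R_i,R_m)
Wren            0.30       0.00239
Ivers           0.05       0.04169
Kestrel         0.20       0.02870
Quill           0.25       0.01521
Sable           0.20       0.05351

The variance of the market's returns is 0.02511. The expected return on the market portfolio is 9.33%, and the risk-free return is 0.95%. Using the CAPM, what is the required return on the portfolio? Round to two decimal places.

8.64%

β_Wren = 0.00239 / 0.02511 = 0.0952
β_Ivers = 0.04169 / 0.02511 = 1.6603
β_Kestrel = 0.02870 / 0.02511 = 1.1430
β_Quill = 0.01521 / 0.02511 = 0.6057
β_Sable = 0.05351 / 0.02511 = 2.1310
β_P = Σ w_i β_i = 0.30×0.0952 + 0.05×1.6603 + 0.20×1.1430 + 0.25×0.6057 + 0.20×2.1310 = 0.9178
MRP = 9.33% − 0.95% = 8.38%
E(R_P) = R_f + β_P × MRP = 0.95% + 0.9178 × 8.38% = 8.64%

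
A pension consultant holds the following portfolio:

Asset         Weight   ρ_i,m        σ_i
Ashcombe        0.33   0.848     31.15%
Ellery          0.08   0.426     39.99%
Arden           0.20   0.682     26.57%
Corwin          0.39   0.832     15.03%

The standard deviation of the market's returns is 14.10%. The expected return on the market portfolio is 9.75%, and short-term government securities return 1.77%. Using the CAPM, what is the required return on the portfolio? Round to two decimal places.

12.29%

β_Ashcombe = 0.848 × 31.15% / 14.10% = 1.8734
β_Ellery = 0.426 × 39.99% / 14.10% = 1.2082
β_Arden = 0.682 × 26.57% / 14.10% = 1.2852
β_Corwin = 0.832 × 15.03% / 14.10% = 0.8869
β_P = Σ w_i β_i = 0.33×1.8734 + 0.08×1.2082 + 0.20×1.2852 + 0.39×0.8869 = 1.3178
MRP = 9.75% − 1.77% = 7.98%
E(R_P) = R_f + β_P × MRP = 1.77% + 1.3178 × 7.98% = 12.29%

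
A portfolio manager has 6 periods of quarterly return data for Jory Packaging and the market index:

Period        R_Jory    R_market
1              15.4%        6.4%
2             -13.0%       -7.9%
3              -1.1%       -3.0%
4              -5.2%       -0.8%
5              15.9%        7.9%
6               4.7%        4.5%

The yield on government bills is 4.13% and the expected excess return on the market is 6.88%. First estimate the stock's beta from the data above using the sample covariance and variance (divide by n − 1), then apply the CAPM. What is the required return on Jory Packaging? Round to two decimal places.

Mean R_i = (15.4 − 13.0 − 1.1 − 5.2 + 15.9 + 4.7) / 6 = 2.7833%
Mean R_m = (6.4 − 7.9 − 3.0 − 0.8 + 7.9 + 4.5) / 6 = 1.1833%
Σ(R_i − R̄_i)(R_m − R̄_m) = 335.7183  ⇒  Cov = 335.7183 / 5 = 67.1437
Σ(R_m − R̄_m)² = 187.2683  ⇒  Var(R_m) = 187.2683 / 5 = 37.4537
β = Cov / Var(R_m) = 67.1437 / 37.4537 = 1.7927
E(R) = R_f + β × MRP = 4.13% + 1.7927 × 6.88% = 16.46%

16.46%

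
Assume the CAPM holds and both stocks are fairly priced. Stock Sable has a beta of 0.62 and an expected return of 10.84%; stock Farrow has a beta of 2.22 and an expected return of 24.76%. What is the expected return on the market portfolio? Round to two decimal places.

Both satisfy E(R) = R_f + β·MRP, so the slope of the SML is
MRP = (24.76% − 10.84%) / (2.22 − 0.62) = 13.92% / 1.60 = 8.7000%
R_f = E(R_Sable) − β_Sable·MRP = 10.84% − 0.62 × 8.7000% = 5.4460%
E(R_m) = R_f + MRP = 5.4460% + 8.7000% = 14.15%

14.15%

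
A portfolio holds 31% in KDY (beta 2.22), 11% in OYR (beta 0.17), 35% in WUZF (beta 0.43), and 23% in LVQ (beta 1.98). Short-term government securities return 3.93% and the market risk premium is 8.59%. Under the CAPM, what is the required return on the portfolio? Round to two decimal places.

15.21%

β_P = Σ w_i β_i = 0.31×2.22 + 0.11×0.17 + 0.35×0.43 + 0.23×1.98 = 1.3128
E(R_P) = R_f + β_P × MRP = 3.93% + 1.3128 × 8.59% = 15.21%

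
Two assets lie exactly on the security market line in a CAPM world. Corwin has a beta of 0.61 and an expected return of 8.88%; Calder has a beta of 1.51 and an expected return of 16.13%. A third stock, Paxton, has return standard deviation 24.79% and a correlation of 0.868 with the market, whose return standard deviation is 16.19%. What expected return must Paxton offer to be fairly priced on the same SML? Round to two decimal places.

14.67%

MRP = (16.13% − 8.88%) / (1.51 − 0.61) = 8.0556%
R_f = 8.88% − 0.61 × 8.0556% = 3.9661%
β_Paxton = ρ·σ_i/σ_m = 0.868 × 24.79 / 16.19 = 1.3291
E(R_Paxton) = R_f + β × MRP = 3.9661% + 1.3291 × 8.0556% = 14.67%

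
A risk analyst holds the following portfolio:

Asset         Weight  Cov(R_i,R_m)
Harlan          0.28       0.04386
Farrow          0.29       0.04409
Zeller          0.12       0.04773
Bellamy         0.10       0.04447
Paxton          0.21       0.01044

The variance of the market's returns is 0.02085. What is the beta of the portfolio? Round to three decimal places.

β_Harlan = 0.04386 / 0.02085 = 2.1036
β_Farrow = 0.04409 / 0.02085 = 2.1146
β_Zeller = 0.04773 / 0.02085 = 2.2892
β_Bellamy = 0.04447 / 0.02085 = 2.1329
β_Paxton = 0.01044 / 0.02085 = 0.5007
β_P = Σ w_i β_i = 0.28×2.1036 + 0.29×2.1146 + 0.12×2.2892 + 0.10×2.1329 + 0.21×0.5007 = 1.7954

1.795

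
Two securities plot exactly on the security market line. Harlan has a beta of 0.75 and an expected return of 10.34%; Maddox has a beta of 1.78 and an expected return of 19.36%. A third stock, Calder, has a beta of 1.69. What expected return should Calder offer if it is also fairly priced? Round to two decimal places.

MRP (SML slope) = (19.36% − 10.34%) / (1.78 − 0.75) = 9.02% / 1.03 = 8.7573%
R_f (intercept) = 10.34% − 0.75 × 8.7573% = 3.7720%
E(R_Calder) = R_f + β × MRP = 3.7720% + 1.69 × 8.7573% = 18.57%

18.57%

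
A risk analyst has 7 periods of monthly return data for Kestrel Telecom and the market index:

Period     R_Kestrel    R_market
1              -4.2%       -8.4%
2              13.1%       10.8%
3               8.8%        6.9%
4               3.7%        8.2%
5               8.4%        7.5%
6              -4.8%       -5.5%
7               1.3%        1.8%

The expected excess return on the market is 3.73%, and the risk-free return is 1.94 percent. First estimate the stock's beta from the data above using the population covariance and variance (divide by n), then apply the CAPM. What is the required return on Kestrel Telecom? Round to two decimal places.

Mean R_i = (-4.2 + 13.1 + 8.8 + 3.7 + 8.4 − 4.8 + 1.3) / 7 = 3.7571%
Mean R_m = (-8.4 + 10.8 + 6.9 + 8.2 + 7.5 − 5.5 + 1.8) / 7 = 3.0429%
Σ(R_i − R̄_i)(R_m − R̄_m) = 279.5329  ⇒  Cov = 279.5329 / 7 = 39.9333
Σ(R_m − R̄_m)² = 326.9771  ⇒  Var(R_m) = 326.9771 / 7 = 46.7110
β = Cov / Var(R_m) = 39.9333 / 46.7110 = 0.8549
E(R) = R_f + β × MRP = 1.94% + 0.8549 × 3.73% = 5.13%

5.13%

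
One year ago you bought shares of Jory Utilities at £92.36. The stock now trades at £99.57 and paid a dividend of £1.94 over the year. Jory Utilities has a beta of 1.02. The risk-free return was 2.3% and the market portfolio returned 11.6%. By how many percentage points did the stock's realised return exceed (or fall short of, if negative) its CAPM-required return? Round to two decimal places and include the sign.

-1.88%

Realised HPR = (P1 + D1 − P0) / P0 = (99.57 + 1.94 − 92.36) / 92.36 = 9.15 / 92.36 = 9.9069%
MRP = 11.6% − 2.3% = 9.30%
CAPM required = R_f + β·MRP = 2.3% + 1.02 × 9.3% = 11.7860%
α = realised − required = 9.9069% − 11.7860% = -1.88%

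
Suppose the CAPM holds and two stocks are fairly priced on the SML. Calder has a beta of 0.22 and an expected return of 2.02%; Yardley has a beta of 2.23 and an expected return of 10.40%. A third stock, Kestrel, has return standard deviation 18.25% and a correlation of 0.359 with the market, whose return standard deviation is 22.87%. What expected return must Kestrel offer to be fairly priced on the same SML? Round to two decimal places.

MRP = (10.40% − 2.02%) / (2.23 − 0.22) = 4.1692%
R_f = 2.02% − 0.22 × 4.1692% = 1.1028%
β_Kestrel = ρ·σ_i/σ_m = 0.359 × 18.25 / 22.87 = 0.2865
E(R_Kestrel) = R_f + β × MRP = 1.1028% + 0.2865 × 4.1692% = 2.30%

2.30%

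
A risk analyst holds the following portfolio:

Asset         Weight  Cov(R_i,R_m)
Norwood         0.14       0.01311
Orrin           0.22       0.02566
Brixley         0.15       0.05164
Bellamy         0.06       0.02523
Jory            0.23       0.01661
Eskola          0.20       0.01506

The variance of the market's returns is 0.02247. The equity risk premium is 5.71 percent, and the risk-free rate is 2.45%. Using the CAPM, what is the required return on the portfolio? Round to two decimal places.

8.44%

β_Norwood = 0.01311 / 0.02247 = 0.5834
β_Orrin = 0.02566 / 0.02247 = 1.1420
β_Brixley = 0.05164 / 0.02247 = 2.2982
β_Bellamy = 0.02523 / 0.02247 = 1.1228
β_Jory = 0.01661 / 0.02247 = 0.7392
β_Eskola = 0.01506 / 0.02247 = 0.6702
β_P = Σ w_i β_i = 0.14×0.5834 + 0.22×1.1420 + 0.15×2.2982 + 0.06×1.1228 + 0.23×0.7392 + 0.20×0.6702 = 1.0491
E(R_P) = R_f + β_P × MRP = 2.45% + 1.0491 × 5.71% = 8.44%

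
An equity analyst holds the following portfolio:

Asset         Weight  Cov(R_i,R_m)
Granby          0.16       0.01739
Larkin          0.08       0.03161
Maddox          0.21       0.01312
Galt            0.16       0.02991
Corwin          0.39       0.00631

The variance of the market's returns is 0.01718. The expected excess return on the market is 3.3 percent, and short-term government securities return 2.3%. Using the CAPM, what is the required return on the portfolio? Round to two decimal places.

5.24%

β_Granby = 0.01739 / 0.01718 = 1.0122
β_Larkin = 0.03161 / 0.01718 = 1.8399
β_Maddox = 0.01312 / 0.01718 = 0.7637
β_Galt = 0.02991 / 0.01718 = 1.7410
β_Corwin = 0.00631 / 0.01718 = 0.3673
β_P = Σ w_i β_i = 0.16×1.0122 + 0.08×1.8399 + 0.21×0.7637 + 0.16×1.7410 + 0.39×0.3673 = 0.8913
E(R_P) = R_f + β_P × MRP = 2.3% + 0.8913 × 3.3% = 5.24%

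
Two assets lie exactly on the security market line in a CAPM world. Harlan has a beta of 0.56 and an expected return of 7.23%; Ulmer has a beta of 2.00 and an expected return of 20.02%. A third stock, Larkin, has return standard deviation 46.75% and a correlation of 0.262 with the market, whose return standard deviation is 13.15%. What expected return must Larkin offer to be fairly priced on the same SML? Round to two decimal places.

MRP = (20.02% − 7.23%) / (2.00 − 0.56) = 8.8819%
R_f = 7.23% − 0.56 × 8.8819% = 2.2561%
β_Larkin = ρ·σ_i/σ_m = 0.262 × 46.75 / 13.15 = 0.9314
E(R_Larkin) = R_f + β × MRP = 2.2561% + 0.9314 × 8.8819% = 10.53%

10.53%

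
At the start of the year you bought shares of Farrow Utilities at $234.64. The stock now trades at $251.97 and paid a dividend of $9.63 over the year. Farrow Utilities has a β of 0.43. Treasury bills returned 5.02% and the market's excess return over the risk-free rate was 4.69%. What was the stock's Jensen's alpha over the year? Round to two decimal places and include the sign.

+4.45%

Realised HPR = (P1 + D1 − P0) / P0 = (251.97 + 9.63 − 234.64) / 234.64 = 26.96 / 234.64 = 11.4899%
CAPM required = R_f + β·MRP = 5.02% + 0.43 × 4.69% = 7.0367%
α = realised − required = 11.4899% − 7.0367% = +4.45%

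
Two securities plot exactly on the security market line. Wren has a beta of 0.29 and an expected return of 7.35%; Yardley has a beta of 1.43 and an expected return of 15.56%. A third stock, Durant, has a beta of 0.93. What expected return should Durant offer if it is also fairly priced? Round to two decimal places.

MRP (SML slope) = (15.56% − 7.35%) / (1.43 − 0.29) = 8.21% / 1.14 = 7.2018%
R_f (intercept) = 7.35% − 0.29 × 7.2018% = 5.2615%
E(R_Durant) = R_f + β × MRP = 5.2615% + 0.93 × 7.2018% = 11.96%

11.96%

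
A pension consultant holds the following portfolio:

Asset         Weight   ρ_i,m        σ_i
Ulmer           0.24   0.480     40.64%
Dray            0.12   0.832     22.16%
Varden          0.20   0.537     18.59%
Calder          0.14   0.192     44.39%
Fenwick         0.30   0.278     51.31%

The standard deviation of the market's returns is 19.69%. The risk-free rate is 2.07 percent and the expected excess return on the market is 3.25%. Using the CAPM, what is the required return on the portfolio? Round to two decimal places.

4.44%

β_Ulmer = 0.480 × 40.64% / 19.69% = 0.9907
β_Dray = 0.832 × 22.16% / 19.69% = 0.9364
β_Varden = 0.537 × 18.59% / 19.69% = 0.5070
β_Calder = 0.192 × 44.39% / 19.69% = 0.4329
β_Fenwick = 0.278 × 51.31% / 19.69% = 0.7244
β_P = Σ w_i β_i = 0.24×0.9907 + 0.12×0.9364 + 0.20×0.5070 + 0.14×0.4329 + 0.30×0.7244 = 0.7295
E(R_P) = R_f + β_P × MRP = 2.07% + 0.7295 × 3.25% = 4.44%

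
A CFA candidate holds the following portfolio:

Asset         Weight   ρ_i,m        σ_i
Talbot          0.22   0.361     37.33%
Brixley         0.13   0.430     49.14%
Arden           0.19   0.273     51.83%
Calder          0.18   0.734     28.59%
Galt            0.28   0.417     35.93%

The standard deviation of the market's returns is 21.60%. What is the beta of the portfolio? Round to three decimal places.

0.758

β_Talbot = 0.361 × 37.33% / 21.60% = 0.6239
β_Brixley = 0.430 × 49.14% / 21.60% = 0.9783
β_Arden = 0.273 × 51.83% / 21.60% = 0.6551
β_Calder = 0.734 × 28.59% / 21.60% = 0.9715
β_Galt = 0.417 × 35.93% / 21.60% = 0.6936
β_P = Σ w_i β_i = 0.22×0.6239 + 0.13×0.9783 + 0.19×0.6551 + 0.18×0.9715 + 0.28×0.6936 = 0.7580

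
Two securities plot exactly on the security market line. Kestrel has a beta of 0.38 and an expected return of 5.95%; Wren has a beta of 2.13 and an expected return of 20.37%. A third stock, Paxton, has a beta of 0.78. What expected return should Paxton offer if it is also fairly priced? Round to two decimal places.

9.25%

MRP (SML slope) = (20.37% − 5.95%) / (2.13 − 0.38) = 14.42% / 1.75 = 8.2400%
R_f (intercept) = 5.95% − 0.38 × 8.2400% = 2.8188%
E(R_Paxton) = R_f + β × MRP = 2.8188% + 0.78 × 8.2400% = 9.25%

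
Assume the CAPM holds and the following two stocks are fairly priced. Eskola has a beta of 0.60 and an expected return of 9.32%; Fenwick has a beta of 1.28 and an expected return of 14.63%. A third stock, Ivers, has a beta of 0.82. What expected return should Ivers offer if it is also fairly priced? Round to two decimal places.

MRP (SML slope) = (14.63% − 9.32%) / (1.28 − 0.60) = 5.31% / 0.68 = 7.8088%
R_f (intercept) = 9.32% − 0.60 × 7.8088% = 4.6347%
E(R_Ivers) = R_f + β × MRP = 4.6347% + 0.82 × 7.8088% = 11.04%

11.04%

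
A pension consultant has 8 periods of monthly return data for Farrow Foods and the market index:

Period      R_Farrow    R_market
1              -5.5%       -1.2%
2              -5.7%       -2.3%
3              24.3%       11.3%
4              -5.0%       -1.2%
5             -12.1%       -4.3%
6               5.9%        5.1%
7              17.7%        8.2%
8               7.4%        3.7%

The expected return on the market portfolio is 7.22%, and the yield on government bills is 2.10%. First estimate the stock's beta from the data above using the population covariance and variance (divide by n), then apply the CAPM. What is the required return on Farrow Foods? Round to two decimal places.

Mean R_i = (-5.5 − 5.7 + 24.3 − 5.0 − 12.1 + 5.9 + 17.7 + 7.4) / 8 = 3.3750%
Mean R_m = (-1.2 − 2.3 + 11.3 − 1.2 − 4.3 + 5.1 + 8.2 + 3.7) / 8 = 2.4125%
Σ(R_i − R̄_i)(R_m − R̄_m) = 489.8025  ⇒  Cov = 489.8025 / 8 = 61.2253
Σ(R_m − R̄_m)² = 214.7288  ⇒  Var(R_m) = 214.7288 / 8 = 26.8411
β = Cov / Var(R_m) = 61.2253 / 26.8411 = 2.2810
MRP = 7.22% − 2.10% = 5.12%
E(R) = R_f + β × MRP = 2.10% + 2.2810 × 5.12% = 13.78%

13.78%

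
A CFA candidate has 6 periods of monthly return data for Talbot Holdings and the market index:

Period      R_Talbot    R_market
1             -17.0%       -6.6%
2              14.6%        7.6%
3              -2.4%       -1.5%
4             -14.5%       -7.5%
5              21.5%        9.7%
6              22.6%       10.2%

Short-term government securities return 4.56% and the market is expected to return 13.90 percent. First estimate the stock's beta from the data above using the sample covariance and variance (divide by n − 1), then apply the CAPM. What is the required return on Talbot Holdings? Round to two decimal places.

Mean R_i = (-17.0 + 14.6 − 2.4 − 14.5 + 21.5 + 22.6) / 6 = 4.1333%
Mean R_m = (-6.6 + 7.6 − 1.5 − 7.5 + 9.7 + 10.2) / 6 = 1.9833%
Σ(R_i − R̄_i)(R_m − R̄_m) = 725.3933  ⇒  Cov = 725.3933 / 5 = 145.0787
Σ(R_m − R̄_m)² = 334.3483  ⇒  Var(R_m) = 334.3483 / 5 = 66.8697
β = Cov / Var(R_m) = 145.0787 / 66.8697 = 2.1696
MRP = 13.90% − 4.56% = 9.34%
E(R) = R_f + β × MRP = 4.56% + 2.1696 × 9.34% = 24.82%

24.82%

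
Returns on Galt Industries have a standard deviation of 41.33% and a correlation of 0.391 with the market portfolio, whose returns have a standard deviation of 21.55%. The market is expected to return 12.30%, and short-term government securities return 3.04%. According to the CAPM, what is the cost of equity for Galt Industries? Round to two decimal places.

β = ρ × σ_i / σ_m = 0.391 × 41.33% / 21.55% = 0.7499
MRP = 12.30% − 3.04% = 9.26%
E(R) = 3.04% + 0.7499 × 9.26% = 9.98%

9.98%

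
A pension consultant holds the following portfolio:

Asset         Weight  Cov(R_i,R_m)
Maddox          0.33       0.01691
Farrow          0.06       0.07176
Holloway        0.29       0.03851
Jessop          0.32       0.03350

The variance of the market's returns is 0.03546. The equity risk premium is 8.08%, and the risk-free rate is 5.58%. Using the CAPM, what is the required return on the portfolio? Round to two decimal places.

β_Maddox = 0.01691 / 0.03546 = 0.4769
β_Farrow = 0.07176 / 0.03546 = 2.0237
β_Holloway = 0.03851 / 0.03546 = 1.0860
β_Jessop = 0.03350 / 0.03546 = 0.9447
β_P = Σ w_i β_i = 0.33×0.4769 + 0.06×2.0237 + 0.29×1.0860 + 0.32×0.9447 = 0.8960
E(R_P) = R_f + β_P × MRP = 5.58% + 0.8960 × 8.08% = 12.82%

12.82%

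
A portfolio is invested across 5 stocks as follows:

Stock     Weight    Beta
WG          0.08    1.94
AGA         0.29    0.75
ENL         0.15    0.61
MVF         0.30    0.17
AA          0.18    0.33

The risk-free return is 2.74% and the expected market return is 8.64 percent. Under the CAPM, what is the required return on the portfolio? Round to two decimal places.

β_P = Σ w_i β_i = 0.08×1.94 + 0.29×0.75 + 0.15×0.61 + 0.30×0.17 + 0.18×0.33 = 0.5746
MRP = 8.64% − 2.74% = 5.90%
E(R_P) = R_f + β_P × MRP = 2.74% + 0.5746 × 5.90% = 6.13%

6.13%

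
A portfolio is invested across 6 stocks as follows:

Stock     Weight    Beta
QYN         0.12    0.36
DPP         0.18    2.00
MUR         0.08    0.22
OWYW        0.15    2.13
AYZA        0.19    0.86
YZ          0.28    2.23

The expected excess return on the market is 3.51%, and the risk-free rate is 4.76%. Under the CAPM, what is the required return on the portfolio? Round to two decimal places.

10.12%

β_P = Σ w_i β_i = 0.12×0.36 + 0.18×2.00 + 0.08×0.22 + 0.15×2.13 + 0.19×0.86 + 0.28×2.23 = 1.5281
E(R_P) = R_f + β_P × MRP = 4.76% + 1.5281 × 3.51% = 10.12%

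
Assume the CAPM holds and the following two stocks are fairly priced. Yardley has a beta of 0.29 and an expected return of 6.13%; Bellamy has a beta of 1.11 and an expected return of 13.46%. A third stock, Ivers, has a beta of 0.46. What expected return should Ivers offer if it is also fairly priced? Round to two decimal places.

MRP (SML slope) = (13.46% − 6.13%) / (1.11 − 0.29) = 7.33% / 0.82 = 8.9390%
R_f (intercept) = 6.13% − 0.29 × 8.9390% = 3.5377%
E(R_Ivers) = R_f + β × MRP = 3.5377% + 0.46 × 8.9390% = 7.65%

7.65%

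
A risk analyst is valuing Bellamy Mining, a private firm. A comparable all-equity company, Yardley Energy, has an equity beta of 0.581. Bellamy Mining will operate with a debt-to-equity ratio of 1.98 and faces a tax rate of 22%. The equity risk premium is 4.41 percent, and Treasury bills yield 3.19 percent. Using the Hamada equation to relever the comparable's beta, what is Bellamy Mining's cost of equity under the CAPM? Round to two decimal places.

β_L = β_U × [1 + (1 − t)(D/E)] = 0.581 × [1 + (1 − 0.22) × 1.98]
    = 0.581 × [1 + 0.78 × 1.98] = 0.581 × 2.5444 = 1.4783
E(R) = R_f + β_L × MRP = 3.19% + 1.4783 × 4.41% = 9.71%

9.71%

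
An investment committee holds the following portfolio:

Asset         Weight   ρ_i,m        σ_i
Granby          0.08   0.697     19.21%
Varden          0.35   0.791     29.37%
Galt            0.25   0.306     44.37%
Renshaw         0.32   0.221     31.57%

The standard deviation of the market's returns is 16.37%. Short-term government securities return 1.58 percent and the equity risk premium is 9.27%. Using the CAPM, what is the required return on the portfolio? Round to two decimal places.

9.98%

β_Granby = 0.697 × 19.21% / 16.37% = 0.8179
β_Varden = 0.791 × 29.37% / 16.37% = 1.4192
β_Galt = 0.306 × 44.37% / 16.37% = 0.8294
β_Renshaw = 0.221 × 31.57% / 16.37% = 0.4262
β_P = Σ w_i β_i = 0.08×0.8179 + 0.35×1.4192 + 0.25×0.8294 + 0.32×0.4262 = 0.9059
E(R_P) = R_f + β_P × MRP = 1.58% + 0.9059 × 9.27% = 9.98%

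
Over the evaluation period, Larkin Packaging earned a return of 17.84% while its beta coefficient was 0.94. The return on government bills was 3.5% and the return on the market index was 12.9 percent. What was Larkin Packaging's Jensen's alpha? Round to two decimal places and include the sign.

Market excess return = 12.9% − 3.5% = 9.40%
CAPM benchmark = R_f + β(R_m − R_f) = 3.5% + 0.94 × 9.4% = 12.3360%
α = actual − benchmark = 17.84% − 12.3360% = +5.50%

+5.50%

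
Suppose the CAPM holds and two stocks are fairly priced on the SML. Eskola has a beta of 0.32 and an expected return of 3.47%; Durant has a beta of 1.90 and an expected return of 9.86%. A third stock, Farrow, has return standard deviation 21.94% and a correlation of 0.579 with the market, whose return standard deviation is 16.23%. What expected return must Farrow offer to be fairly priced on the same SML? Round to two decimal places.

MRP = (9.86% − 3.47%) / (1.90 − 0.32) = 4.0443%
R_f = 3.47% − 0.32 × 4.0443% = 2.1758%
β_Farrow = ρ·σ_i/σ_m = 0.579 × 21.94 / 16.23 = 0.7827
E(R_Farrow) = R_f + β × MRP = 2.1758% + 0.7827 × 4.0443% = 5.34%

5.34%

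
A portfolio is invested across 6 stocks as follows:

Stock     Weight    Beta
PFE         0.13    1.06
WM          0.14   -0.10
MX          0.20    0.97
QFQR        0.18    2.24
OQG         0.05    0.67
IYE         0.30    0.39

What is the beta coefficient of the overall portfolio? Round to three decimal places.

0.872

β_P = Σ w_i β_i = 0.13×1.06 + 0.14×-0.10 + 0.20×0.97 + 0.18×2.24 + 0.05×0.67 + 0.30×0.39 = 0.8715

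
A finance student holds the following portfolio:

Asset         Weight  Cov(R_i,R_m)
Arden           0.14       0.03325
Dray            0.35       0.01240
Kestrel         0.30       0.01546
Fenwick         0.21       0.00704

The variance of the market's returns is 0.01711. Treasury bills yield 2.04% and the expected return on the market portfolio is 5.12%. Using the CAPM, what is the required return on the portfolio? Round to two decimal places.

β_Arden = 0.03325 / 0.01711 = 1.9433
β_Dray = 0.01240 / 0.01711 = 0.7247
β_Kestrel = 0.01546 / 0.01711 = 0.9036
β_Fenwick = 0.00704 / 0.01711 = 0.4115
β_P = Σ w_i β_i = 0.14×1.9433 + 0.35×0.7247 + 0.30×0.9036 + 0.21×0.4115 = 0.8832
MRP = 5.12% − 2.04% = 3.08%
E(R_P) = R_f + β_P × MRP = 2.04% + 0.8832 × 3.08% = 4.76%

4.76%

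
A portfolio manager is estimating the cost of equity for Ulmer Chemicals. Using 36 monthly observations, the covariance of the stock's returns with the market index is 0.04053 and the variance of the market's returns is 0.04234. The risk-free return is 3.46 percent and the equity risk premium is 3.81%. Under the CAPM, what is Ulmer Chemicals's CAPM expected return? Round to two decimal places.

β = Cov(R_i, R_m) / Var(R_m) = 0.04053 / 0.04234 = 0.9573
E(R) = R_f + β × MRP = 3.46% + 0.9573 × 3.81% = 7.11%

7.11%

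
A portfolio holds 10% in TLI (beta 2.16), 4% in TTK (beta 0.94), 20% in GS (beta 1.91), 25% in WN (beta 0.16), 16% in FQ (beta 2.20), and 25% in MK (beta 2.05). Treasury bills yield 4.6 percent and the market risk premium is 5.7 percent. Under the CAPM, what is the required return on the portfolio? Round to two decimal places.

13.38%

β_P = Σ w_i β_i = 0.10×2.16 + 0.04×0.94 + 0.20×1.91 + 0.25×0.16 + 0.16×2.20 + 0.25×2.05 = 1.5401
E(R_P) = R_f + β_P × MRP = 4.6% + 1.5401 × 5.7% = 13.38%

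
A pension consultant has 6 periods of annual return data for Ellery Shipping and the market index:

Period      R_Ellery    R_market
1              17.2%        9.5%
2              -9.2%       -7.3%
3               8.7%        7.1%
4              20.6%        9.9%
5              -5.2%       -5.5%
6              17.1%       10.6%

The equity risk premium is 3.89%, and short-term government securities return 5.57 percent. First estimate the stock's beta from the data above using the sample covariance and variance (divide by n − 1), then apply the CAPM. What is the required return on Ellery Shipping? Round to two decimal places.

Mean R_i = (17.2 − 9.2 + 8.7 + 20.6 − 5.2 + 17.1) / 6 = 8.2000%
Mean R_m = (9.5 − 7.3 + 7.1 + 9.9 − 5.5 + 10.6) / 6 = 4.0500%
Σ(R_i − R̄_i)(R_m − R̄_m) = 506.8700  ⇒  Cov = 506.8700 / 5 = 101.3740
Σ(R_m − R̄_m)² = 336.1550  ⇒  Var(R_m) = 336.1550 / 5 = 67.2310
β = Cov / Var(R_m) = 101.3740 / 67.2310 = 1.5078
E(R) = R_f + β × MRP = 5.57% + 1.5078 × 3.89% = 11.44%

11.44%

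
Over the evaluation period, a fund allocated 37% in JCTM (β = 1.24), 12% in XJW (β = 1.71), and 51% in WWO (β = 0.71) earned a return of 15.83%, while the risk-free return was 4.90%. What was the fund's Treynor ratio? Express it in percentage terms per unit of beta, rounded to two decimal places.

β_P = 0.37×1.24 + 0.12×1.71 + 0.51×0.71 = 1.0261
Treynor = (R_P − R_f) / β_P = (15.83% − 4.90%) / 1.0261 = 10.93% / 1.0261 = 10.65%

10.65%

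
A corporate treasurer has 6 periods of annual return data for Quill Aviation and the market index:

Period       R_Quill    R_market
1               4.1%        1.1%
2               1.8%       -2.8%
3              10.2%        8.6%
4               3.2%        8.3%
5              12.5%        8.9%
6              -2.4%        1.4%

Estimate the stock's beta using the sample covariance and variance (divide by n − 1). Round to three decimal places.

0.775

Mean R_i = (4.1 + 1.8 + 10.2 + 3.2 + 12.5 − 2.4) / 6 = 4.9000%
Mean R_m = (1.1 − 2.8 + 8.6 + 8.3 + 8.9 + 1.4) / 6 = 4.2500%
Σ(R_i − R̄_i)(R_m − R̄_m) = 96.6900  ⇒  Cov = 96.6900 / 5 = 19.3380
Σ(R_m − R̄_m)² = 124.6950  ⇒  Var(R_m) = 124.6950 / 5 = 24.9390
β = Cov / Var(R_m) = 19.3380 / 24.9390 = 0.7754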